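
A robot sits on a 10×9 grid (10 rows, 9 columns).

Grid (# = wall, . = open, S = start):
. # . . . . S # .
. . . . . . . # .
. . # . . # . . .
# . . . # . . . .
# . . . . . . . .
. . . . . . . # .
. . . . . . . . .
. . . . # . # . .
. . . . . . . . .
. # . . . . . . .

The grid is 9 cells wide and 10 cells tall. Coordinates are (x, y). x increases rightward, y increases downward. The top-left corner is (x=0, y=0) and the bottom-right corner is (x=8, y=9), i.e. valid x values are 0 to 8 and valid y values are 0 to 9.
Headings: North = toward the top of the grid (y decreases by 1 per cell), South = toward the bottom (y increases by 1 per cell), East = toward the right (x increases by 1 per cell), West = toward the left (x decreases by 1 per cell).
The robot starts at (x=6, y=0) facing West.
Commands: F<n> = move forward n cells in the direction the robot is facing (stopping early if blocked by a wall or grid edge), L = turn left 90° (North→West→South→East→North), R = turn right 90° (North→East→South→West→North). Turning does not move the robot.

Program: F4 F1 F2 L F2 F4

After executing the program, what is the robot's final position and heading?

Answer: Final position: (x=2, y=1), facing South

Derivation:
Start: (x=6, y=0), facing West
  F4: move forward 4, now at (x=2, y=0)
  F1: move forward 0/1 (blocked), now at (x=2, y=0)
  F2: move forward 0/2 (blocked), now at (x=2, y=0)
  L: turn left, now facing South
  F2: move forward 1/2 (blocked), now at (x=2, y=1)
  F4: move forward 0/4 (blocked), now at (x=2, y=1)
Final: (x=2, y=1), facing South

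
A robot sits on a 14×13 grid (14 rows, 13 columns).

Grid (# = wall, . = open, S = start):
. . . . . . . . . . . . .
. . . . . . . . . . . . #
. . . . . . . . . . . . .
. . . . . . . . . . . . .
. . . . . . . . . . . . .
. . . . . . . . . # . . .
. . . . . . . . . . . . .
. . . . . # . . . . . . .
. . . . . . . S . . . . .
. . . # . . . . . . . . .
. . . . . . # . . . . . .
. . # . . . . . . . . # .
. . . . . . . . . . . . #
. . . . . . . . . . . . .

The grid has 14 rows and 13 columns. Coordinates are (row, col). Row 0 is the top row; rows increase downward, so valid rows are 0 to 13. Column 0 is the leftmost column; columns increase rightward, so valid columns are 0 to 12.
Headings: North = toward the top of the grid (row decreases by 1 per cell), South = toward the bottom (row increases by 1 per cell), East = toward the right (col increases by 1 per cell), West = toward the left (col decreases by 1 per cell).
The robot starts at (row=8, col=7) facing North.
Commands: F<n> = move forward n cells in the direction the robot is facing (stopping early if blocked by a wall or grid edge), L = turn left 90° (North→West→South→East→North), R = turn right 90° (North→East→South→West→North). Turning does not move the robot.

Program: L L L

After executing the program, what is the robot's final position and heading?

Start: (row=8, col=7), facing North
  L: turn left, now facing West
  L: turn left, now facing South
  L: turn left, now facing East
Final: (row=8, col=7), facing East

Answer: Final position: (row=8, col=7), facing East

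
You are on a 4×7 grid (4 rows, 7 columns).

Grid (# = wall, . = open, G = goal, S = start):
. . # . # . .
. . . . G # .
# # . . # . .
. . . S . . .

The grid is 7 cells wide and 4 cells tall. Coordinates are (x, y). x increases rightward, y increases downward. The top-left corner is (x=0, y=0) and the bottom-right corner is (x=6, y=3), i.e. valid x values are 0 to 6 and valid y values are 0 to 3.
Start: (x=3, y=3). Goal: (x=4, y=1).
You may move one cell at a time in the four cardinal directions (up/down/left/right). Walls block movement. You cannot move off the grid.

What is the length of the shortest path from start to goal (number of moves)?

BFS from (x=3, y=3) until reaching (x=4, y=1):
  Distance 0: (x=3, y=3)
  Distance 1: (x=3, y=2), (x=2, y=3), (x=4, y=3)
  Distance 2: (x=3, y=1), (x=2, y=2), (x=1, y=3), (x=5, y=3)
  Distance 3: (x=3, y=0), (x=2, y=1), (x=4, y=1), (x=5, y=2), (x=0, y=3), (x=6, y=3)  <- goal reached here
One shortest path (3 moves): (x=3, y=3) -> (x=3, y=2) -> (x=3, y=1) -> (x=4, y=1)

Answer: Shortest path length: 3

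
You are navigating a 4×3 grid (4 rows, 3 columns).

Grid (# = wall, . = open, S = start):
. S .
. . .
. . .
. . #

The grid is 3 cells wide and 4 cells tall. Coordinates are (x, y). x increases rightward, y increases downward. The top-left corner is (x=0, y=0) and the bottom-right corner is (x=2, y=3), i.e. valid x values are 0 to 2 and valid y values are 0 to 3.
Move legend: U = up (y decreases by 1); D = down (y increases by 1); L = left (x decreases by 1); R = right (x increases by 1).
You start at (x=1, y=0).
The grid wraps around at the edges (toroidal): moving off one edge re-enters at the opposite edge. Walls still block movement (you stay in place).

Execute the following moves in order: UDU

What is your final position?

Answer: Final position: (x=1, y=3)

Derivation:
Start: (x=1, y=0)
  U (up): (x=1, y=0) -> (x=1, y=3)
  D (down): (x=1, y=3) -> (x=1, y=0)
  U (up): (x=1, y=0) -> (x=1, y=3)
Final: (x=1, y=3)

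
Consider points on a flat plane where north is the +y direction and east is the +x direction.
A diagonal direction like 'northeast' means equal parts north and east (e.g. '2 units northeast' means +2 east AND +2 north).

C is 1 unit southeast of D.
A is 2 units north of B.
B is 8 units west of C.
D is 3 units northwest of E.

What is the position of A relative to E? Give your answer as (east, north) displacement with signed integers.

Place E at the origin (east=0, north=0).
  D is 3 units northwest of E: delta (east=-3, north=+3); D at (east=-3, north=3).
  C is 1 unit southeast of D: delta (east=+1, north=-1); C at (east=-2, north=2).
  B is 8 units west of C: delta (east=-8, north=+0); B at (east=-10, north=2).
  A is 2 units north of B: delta (east=+0, north=+2); A at (east=-10, north=4).
Therefore A relative to E: (east=-10, north=4).

Answer: A is at (east=-10, north=4) relative to E.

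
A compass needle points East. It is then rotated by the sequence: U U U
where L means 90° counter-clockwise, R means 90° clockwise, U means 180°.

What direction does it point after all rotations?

Answer: Final heading: West

Derivation:
Start: East
  U (U-turn (180°)) -> West
  U (U-turn (180°)) -> East
  U (U-turn (180°)) -> West
Final: West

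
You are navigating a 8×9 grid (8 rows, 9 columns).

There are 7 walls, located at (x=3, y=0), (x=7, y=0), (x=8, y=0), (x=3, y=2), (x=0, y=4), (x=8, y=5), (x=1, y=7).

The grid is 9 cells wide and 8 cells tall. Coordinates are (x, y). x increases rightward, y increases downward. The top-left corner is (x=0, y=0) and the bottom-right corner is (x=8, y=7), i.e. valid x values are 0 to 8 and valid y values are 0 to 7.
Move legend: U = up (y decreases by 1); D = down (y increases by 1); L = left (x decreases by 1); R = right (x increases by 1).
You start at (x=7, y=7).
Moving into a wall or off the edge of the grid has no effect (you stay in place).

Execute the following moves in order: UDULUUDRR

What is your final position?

Start: (x=7, y=7)
  U (up): (x=7, y=7) -> (x=7, y=6)
  D (down): (x=7, y=6) -> (x=7, y=7)
  U (up): (x=7, y=7) -> (x=7, y=6)
  L (left): (x=7, y=6) -> (x=6, y=6)
  U (up): (x=6, y=6) -> (x=6, y=5)
  U (up): (x=6, y=5) -> (x=6, y=4)
  D (down): (x=6, y=4) -> (x=6, y=5)
  R (right): (x=6, y=5) -> (x=7, y=5)
  R (right): blocked, stay at (x=7, y=5)
Final: (x=7, y=5)

Answer: Final position: (x=7, y=5)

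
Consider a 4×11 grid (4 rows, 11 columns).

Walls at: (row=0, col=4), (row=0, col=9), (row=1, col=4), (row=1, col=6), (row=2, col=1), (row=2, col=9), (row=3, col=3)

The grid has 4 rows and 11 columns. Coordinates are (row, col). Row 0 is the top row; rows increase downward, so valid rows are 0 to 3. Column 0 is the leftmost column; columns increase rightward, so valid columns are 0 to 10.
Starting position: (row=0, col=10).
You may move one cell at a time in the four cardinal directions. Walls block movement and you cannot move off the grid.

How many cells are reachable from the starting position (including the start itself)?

Answer: Reachable cells: 37

Derivation:
BFS flood-fill from (row=0, col=10):
  Distance 0: (row=0, col=10)
  Distance 1: (row=1, col=10)
  Distance 2: (row=1, col=9), (row=2, col=10)
  Distance 3: (row=1, col=8), (row=3, col=10)
  Distance 4: (row=0, col=8), (row=1, col=7), (row=2, col=8), (row=3, col=9)
  Distance 5: (row=0, col=7), (row=2, col=7), (row=3, col=8)
  Distance 6: (row=0, col=6), (row=2, col=6), (row=3, col=7)
  Distance 7: (row=0, col=5), (row=2, col=5), (row=3, col=6)
  Distance 8: (row=1, col=5), (row=2, col=4), (row=3, col=5)
  Distance 9: (row=2, col=3), (row=3, col=4)
  Distance 10: (row=1, col=3), (row=2, col=2)
  Distance 11: (row=0, col=3), (row=1, col=2), (row=3, col=2)
  Distance 12: (row=0, col=2), (row=1, col=1), (row=3, col=1)
  Distance 13: (row=0, col=1), (row=1, col=0), (row=3, col=0)
  Distance 14: (row=0, col=0), (row=2, col=0)
Total reachable: 37 (grid has 37 open cells total)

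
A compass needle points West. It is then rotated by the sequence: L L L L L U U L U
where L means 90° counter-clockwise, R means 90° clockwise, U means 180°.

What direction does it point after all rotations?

Start: West
  L (left (90° counter-clockwise)) -> South
  L (left (90° counter-clockwise)) -> East
  L (left (90° counter-clockwise)) -> North
  L (left (90° counter-clockwise)) -> West
  L (left (90° counter-clockwise)) -> South
  U (U-turn (180°)) -> North
  U (U-turn (180°)) -> South
  L (left (90° counter-clockwise)) -> East
  U (U-turn (180°)) -> West
Final: West

Answer: Final heading: West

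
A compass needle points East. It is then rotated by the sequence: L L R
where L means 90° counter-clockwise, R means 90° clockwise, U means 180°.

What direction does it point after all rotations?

Start: East
  L (left (90° counter-clockwise)) -> North
  L (left (90° counter-clockwise)) -> West
  R (right (90° clockwise)) -> North
Final: North

Answer: Final heading: North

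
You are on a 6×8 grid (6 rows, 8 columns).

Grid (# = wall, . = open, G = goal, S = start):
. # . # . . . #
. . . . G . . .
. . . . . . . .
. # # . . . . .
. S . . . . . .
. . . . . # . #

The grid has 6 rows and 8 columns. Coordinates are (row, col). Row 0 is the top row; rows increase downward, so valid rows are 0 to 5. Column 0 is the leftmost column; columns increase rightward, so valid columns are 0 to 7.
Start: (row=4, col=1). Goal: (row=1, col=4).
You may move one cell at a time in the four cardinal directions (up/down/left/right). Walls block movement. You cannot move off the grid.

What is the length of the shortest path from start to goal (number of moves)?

BFS from (row=4, col=1) until reaching (row=1, col=4):
  Distance 0: (row=4, col=1)
  Distance 1: (row=4, col=0), (row=4, col=2), (row=5, col=1)
  Distance 2: (row=3, col=0), (row=4, col=3), (row=5, col=0), (row=5, col=2)
  Distance 3: (row=2, col=0), (row=3, col=3), (row=4, col=4), (row=5, col=3)
  Distance 4: (row=1, col=0), (row=2, col=1), (row=2, col=3), (row=3, col=4), (row=4, col=5), (row=5, col=4)
  Distance 5: (row=0, col=0), (row=1, col=1), (row=1, col=3), (row=2, col=2), (row=2, col=4), (row=3, col=5), (row=4, col=6)
  Distance 6: (row=1, col=2), (row=1, col=4), (row=2, col=5), (row=3, col=6), (row=4, col=7), (row=5, col=6)  <- goal reached here
One shortest path (6 moves): (row=4, col=1) -> (row=4, col=2) -> (row=4, col=3) -> (row=4, col=4) -> (row=3, col=4) -> (row=2, col=4) -> (row=1, col=4)

Answer: Shortest path length: 6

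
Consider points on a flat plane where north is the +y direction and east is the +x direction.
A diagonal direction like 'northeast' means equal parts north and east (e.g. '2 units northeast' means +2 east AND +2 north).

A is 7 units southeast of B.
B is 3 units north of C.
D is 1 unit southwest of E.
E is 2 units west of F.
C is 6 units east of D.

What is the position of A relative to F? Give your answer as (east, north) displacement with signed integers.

Place F at the origin (east=0, north=0).
  E is 2 units west of F: delta (east=-2, north=+0); E at (east=-2, north=0).
  D is 1 unit southwest of E: delta (east=-1, north=-1); D at (east=-3, north=-1).
  C is 6 units east of D: delta (east=+6, north=+0); C at (east=3, north=-1).
  B is 3 units north of C: delta (east=+0, north=+3); B at (east=3, north=2).
  A is 7 units southeast of B: delta (east=+7, north=-7); A at (east=10, north=-5).
Therefore A relative to F: (east=10, north=-5).

Answer: A is at (east=10, north=-5) relative to F.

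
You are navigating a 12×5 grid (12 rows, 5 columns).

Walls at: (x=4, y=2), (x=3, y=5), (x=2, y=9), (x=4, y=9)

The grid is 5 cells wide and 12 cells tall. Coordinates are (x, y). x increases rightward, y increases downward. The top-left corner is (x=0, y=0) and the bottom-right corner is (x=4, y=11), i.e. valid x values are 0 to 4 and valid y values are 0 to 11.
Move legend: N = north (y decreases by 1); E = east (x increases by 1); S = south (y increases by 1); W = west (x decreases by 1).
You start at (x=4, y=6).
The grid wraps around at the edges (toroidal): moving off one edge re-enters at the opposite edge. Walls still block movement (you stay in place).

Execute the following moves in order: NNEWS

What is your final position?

Answer: Final position: (x=4, y=5)

Derivation:
Start: (x=4, y=6)
  N (north): (x=4, y=6) -> (x=4, y=5)
  N (north): (x=4, y=5) -> (x=4, y=4)
  E (east): (x=4, y=4) -> (x=0, y=4)
  W (west): (x=0, y=4) -> (x=4, y=4)
  S (south): (x=4, y=4) -> (x=4, y=5)
Final: (x=4, y=5)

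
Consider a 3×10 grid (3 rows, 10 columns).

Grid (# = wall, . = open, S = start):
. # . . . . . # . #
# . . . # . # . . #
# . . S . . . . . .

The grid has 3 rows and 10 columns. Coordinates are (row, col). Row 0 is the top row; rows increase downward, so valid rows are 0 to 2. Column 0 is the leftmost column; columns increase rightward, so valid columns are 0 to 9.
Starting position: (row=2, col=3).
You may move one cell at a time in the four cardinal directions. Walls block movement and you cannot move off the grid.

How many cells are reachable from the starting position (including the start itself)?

Answer: Reachable cells: 21

Derivation:
BFS flood-fill from (row=2, col=3):
  Distance 0: (row=2, col=3)
  Distance 1: (row=1, col=3), (row=2, col=2), (row=2, col=4)
  Distance 2: (row=0, col=3), (row=1, col=2), (row=2, col=1), (row=2, col=5)
  Distance 3: (row=0, col=2), (row=0, col=4), (row=1, col=1), (row=1, col=5), (row=2, col=6)
  Distance 4: (row=0, col=5), (row=2, col=7)
  Distance 5: (row=0, col=6), (row=1, col=7), (row=2, col=8)
  Distance 6: (row=1, col=8), (row=2, col=9)
  Distance 7: (row=0, col=8)
Total reachable: 21 (grid has 22 open cells total)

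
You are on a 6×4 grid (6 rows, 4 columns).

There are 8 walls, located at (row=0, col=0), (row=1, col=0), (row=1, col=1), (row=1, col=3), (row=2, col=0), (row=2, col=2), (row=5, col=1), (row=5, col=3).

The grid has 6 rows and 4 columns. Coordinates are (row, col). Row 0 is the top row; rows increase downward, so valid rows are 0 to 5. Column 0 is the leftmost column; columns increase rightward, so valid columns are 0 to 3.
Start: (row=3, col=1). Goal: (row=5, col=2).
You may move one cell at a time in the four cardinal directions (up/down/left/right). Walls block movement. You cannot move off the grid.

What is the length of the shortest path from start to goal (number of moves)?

BFS from (row=3, col=1) until reaching (row=5, col=2):
  Distance 0: (row=3, col=1)
  Distance 1: (row=2, col=1), (row=3, col=0), (row=3, col=2), (row=4, col=1)
  Distance 2: (row=3, col=3), (row=4, col=0), (row=4, col=2)
  Distance 3: (row=2, col=3), (row=4, col=3), (row=5, col=0), (row=5, col=2)  <- goal reached here
One shortest path (3 moves): (row=3, col=1) -> (row=3, col=2) -> (row=4, col=2) -> (row=5, col=2)

Answer: Shortest path length: 3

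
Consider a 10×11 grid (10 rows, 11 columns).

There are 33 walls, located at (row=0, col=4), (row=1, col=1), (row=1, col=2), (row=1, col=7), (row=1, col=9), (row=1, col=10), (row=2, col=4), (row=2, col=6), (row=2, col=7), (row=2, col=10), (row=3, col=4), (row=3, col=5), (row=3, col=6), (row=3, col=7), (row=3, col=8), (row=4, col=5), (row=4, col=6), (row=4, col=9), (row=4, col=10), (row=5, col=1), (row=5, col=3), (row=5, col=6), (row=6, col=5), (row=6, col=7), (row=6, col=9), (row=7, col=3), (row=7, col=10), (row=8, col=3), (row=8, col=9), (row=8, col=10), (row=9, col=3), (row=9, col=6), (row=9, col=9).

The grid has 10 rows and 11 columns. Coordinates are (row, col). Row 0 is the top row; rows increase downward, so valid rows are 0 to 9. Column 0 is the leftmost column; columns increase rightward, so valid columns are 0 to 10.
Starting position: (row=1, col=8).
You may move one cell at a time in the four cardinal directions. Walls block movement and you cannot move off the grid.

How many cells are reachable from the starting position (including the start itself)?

BFS flood-fill from (row=1, col=8):
  Distance 0: (row=1, col=8)
  Distance 1: (row=0, col=8), (row=2, col=8)
  Distance 2: (row=0, col=7), (row=0, col=9), (row=2, col=9)
  Distance 3: (row=0, col=6), (row=0, col=10), (row=3, col=9)
  Distance 4: (row=0, col=5), (row=1, col=6), (row=3, col=10)
  Distance 5: (row=1, col=5)
  Distance 6: (row=1, col=4), (row=2, col=5)
  Distance 7: (row=1, col=3)
  Distance 8: (row=0, col=3), (row=2, col=3)
  Distance 9: (row=0, col=2), (row=2, col=2), (row=3, col=3)
  Distance 10: (row=0, col=1), (row=2, col=1), (row=3, col=2), (row=4, col=3)
  Distance 11: (row=0, col=0), (row=2, col=0), (row=3, col=1), (row=4, col=2), (row=4, col=4)
  Distance 12: (row=1, col=0), (row=3, col=0), (row=4, col=1), (row=5, col=2), (row=5, col=4)
  Distance 13: (row=4, col=0), (row=5, col=5), (row=6, col=2), (row=6, col=4)
  Distance 14: (row=5, col=0), (row=6, col=1), (row=6, col=3), (row=7, col=2), (row=7, col=4)
  Distance 15: (row=6, col=0), (row=7, col=1), (row=7, col=5), (row=8, col=2), (row=8, col=4)
  Distance 16: (row=7, col=0), (row=7, col=6), (row=8, col=1), (row=8, col=5), (row=9, col=2), (row=9, col=4)
  Distance 17: (row=6, col=6), (row=7, col=7), (row=8, col=0), (row=8, col=6), (row=9, col=1), (row=9, col=5)
  Distance 18: (row=7, col=8), (row=8, col=7), (row=9, col=0)
  Distance 19: (row=6, col=8), (row=7, col=9), (row=8, col=8), (row=9, col=7)
  Distance 20: (row=5, col=8), (row=9, col=8)
  Distance 21: (row=4, col=8), (row=5, col=7), (row=5, col=9)
  Distance 22: (row=4, col=7), (row=5, col=10)
  Distance 23: (row=6, col=10)
Total reachable: 76 (grid has 77 open cells total)

Answer: Reachable cells: 76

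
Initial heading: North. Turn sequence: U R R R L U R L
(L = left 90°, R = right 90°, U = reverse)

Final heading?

Answer: Final heading: South

Derivation:
Start: North
  U (U-turn (180°)) -> South
  R (right (90° clockwise)) -> West
  R (right (90° clockwise)) -> North
  R (right (90° clockwise)) -> East
  L (left (90° counter-clockwise)) -> North
  U (U-turn (180°)) -> South
  R (right (90° clockwise)) -> West
  L (left (90° counter-clockwise)) -> South
Final: South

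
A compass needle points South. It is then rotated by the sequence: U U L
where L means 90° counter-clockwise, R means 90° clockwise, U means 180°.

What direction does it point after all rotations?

Answer: Final heading: East

Derivation:
Start: South
  U (U-turn (180°)) -> North
  U (U-turn (180°)) -> South
  L (left (90° counter-clockwise)) -> East
Final: East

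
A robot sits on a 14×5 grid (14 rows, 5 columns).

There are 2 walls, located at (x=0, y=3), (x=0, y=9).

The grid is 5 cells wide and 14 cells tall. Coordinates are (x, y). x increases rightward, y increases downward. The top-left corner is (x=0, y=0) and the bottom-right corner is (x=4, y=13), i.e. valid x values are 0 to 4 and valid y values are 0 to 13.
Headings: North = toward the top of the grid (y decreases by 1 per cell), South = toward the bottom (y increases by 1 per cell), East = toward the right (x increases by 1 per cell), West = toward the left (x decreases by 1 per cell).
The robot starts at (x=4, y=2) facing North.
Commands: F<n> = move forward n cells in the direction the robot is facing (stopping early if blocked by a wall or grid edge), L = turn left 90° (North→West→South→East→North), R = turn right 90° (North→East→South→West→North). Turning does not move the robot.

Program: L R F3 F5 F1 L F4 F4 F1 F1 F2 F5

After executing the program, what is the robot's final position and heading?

Answer: Final position: (x=0, y=0), facing West

Derivation:
Start: (x=4, y=2), facing North
  L: turn left, now facing West
  R: turn right, now facing North
  F3: move forward 2/3 (blocked), now at (x=4, y=0)
  F5: move forward 0/5 (blocked), now at (x=4, y=0)
  F1: move forward 0/1 (blocked), now at (x=4, y=0)
  L: turn left, now facing West
  F4: move forward 4, now at (x=0, y=0)
  F4: move forward 0/4 (blocked), now at (x=0, y=0)
  F1: move forward 0/1 (blocked), now at (x=0, y=0)
  F1: move forward 0/1 (blocked), now at (x=0, y=0)
  F2: move forward 0/2 (blocked), now at (x=0, y=0)
  F5: move forward 0/5 (blocked), now at (x=0, y=0)
Final: (x=0, y=0), facing West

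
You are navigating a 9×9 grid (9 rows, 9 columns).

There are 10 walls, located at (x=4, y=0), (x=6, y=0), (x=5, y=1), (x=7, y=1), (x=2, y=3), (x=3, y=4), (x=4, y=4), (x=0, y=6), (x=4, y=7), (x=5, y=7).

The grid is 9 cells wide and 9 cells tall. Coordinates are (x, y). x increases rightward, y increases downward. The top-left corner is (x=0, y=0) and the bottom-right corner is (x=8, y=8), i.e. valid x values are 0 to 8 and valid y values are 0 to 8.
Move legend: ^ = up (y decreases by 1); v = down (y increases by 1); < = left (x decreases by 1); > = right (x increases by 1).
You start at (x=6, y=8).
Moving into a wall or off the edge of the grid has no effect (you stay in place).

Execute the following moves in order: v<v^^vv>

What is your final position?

Answer: Final position: (x=6, y=8)

Derivation:
Start: (x=6, y=8)
  v (down): blocked, stay at (x=6, y=8)
  < (left): (x=6, y=8) -> (x=5, y=8)
  v (down): blocked, stay at (x=5, y=8)
  ^ (up): blocked, stay at (x=5, y=8)
  ^ (up): blocked, stay at (x=5, y=8)
  v (down): blocked, stay at (x=5, y=8)
  v (down): blocked, stay at (x=5, y=8)
  > (right): (x=5, y=8) -> (x=6, y=8)
Final: (x=6, y=8)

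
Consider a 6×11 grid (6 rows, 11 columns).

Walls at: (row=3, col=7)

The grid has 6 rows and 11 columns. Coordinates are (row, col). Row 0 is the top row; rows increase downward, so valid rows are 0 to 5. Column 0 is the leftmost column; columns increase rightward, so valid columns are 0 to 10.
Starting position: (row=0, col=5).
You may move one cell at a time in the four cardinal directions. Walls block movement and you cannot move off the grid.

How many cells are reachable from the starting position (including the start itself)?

Answer: Reachable cells: 65

Derivation:
BFS flood-fill from (row=0, col=5):
  Distance 0: (row=0, col=5)
  Distance 1: (row=0, col=4), (row=0, col=6), (row=1, col=5)
  Distance 2: (row=0, col=3), (row=0, col=7), (row=1, col=4), (row=1, col=6), (row=2, col=5)
  Distance 3: (row=0, col=2), (row=0, col=8), (row=1, col=3), (row=1, col=7), (row=2, col=4), (row=2, col=6), (row=3, col=5)
  Distance 4: (row=0, col=1), (row=0, col=9), (row=1, col=2), (row=1, col=8), (row=2, col=3), (row=2, col=7), (row=3, col=4), (row=3, col=6), (row=4, col=5)
  Distance 5: (row=0, col=0), (row=0, col=10), (row=1, col=1), (row=1, col=9), (row=2, col=2), (row=2, col=8), (row=3, col=3), (row=4, col=4), (row=4, col=6), (row=5, col=5)
  Distance 6: (row=1, col=0), (row=1, col=10), (row=2, col=1), (row=2, col=9), (row=3, col=2), (row=3, col=8), (row=4, col=3), (row=4, col=7), (row=5, col=4), (row=5, col=6)
  Distance 7: (row=2, col=0), (row=2, col=10), (row=3, col=1), (row=3, col=9), (row=4, col=2), (row=4, col=8), (row=5, col=3), (row=5, col=7)
  Distance 8: (row=3, col=0), (row=3, col=10), (row=4, col=1), (row=4, col=9), (row=5, col=2), (row=5, col=8)
  Distance 9: (row=4, col=0), (row=4, col=10), (row=5, col=1), (row=5, col=9)
  Distance 10: (row=5, col=0), (row=5, col=10)
Total reachable: 65 (grid has 65 open cells total)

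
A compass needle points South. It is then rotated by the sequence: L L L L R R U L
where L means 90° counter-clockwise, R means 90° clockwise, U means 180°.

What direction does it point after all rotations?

Answer: Final heading: East

Derivation:
Start: South
  L (left (90° counter-clockwise)) -> East
  L (left (90° counter-clockwise)) -> North
  L (left (90° counter-clockwise)) -> West
  L (left (90° counter-clockwise)) -> South
  R (right (90° clockwise)) -> West
  R (right (90° clockwise)) -> North
  U (U-turn (180°)) -> South
  L (left (90° counter-clockwise)) -> East
Final: East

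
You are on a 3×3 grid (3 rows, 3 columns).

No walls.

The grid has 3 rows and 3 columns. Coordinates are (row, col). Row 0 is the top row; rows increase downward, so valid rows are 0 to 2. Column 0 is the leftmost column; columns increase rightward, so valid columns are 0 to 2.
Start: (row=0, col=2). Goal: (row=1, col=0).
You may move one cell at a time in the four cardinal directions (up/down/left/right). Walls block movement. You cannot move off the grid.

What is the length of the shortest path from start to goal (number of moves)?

Answer: Shortest path length: 3

Derivation:
BFS from (row=0, col=2) until reaching (row=1, col=0):
  Distance 0: (row=0, col=2)
  Distance 1: (row=0, col=1), (row=1, col=2)
  Distance 2: (row=0, col=0), (row=1, col=1), (row=2, col=2)
  Distance 3: (row=1, col=0), (row=2, col=1)  <- goal reached here
One shortest path (3 moves): (row=0, col=2) -> (row=0, col=1) -> (row=0, col=0) -> (row=1, col=0)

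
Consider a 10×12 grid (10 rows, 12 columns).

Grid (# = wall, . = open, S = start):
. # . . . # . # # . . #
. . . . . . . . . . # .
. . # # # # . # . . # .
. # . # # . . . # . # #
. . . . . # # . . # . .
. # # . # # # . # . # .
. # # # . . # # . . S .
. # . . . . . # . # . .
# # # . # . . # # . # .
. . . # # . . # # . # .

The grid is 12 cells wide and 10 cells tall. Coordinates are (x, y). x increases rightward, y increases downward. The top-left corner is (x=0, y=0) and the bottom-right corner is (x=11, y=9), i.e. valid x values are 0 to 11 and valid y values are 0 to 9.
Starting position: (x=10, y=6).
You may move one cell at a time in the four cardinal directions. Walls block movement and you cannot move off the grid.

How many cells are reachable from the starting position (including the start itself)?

Answer: Reachable cells: 13

Derivation:
BFS flood-fill from (x=10, y=6):
  Distance 0: (x=10, y=6)
  Distance 1: (x=9, y=6), (x=11, y=6), (x=10, y=7)
  Distance 2: (x=9, y=5), (x=11, y=5), (x=8, y=6), (x=11, y=7)
  Distance 3: (x=11, y=4), (x=8, y=7), (x=11, y=8)
  Distance 4: (x=10, y=4), (x=11, y=9)
Total reachable: 13 (grid has 72 open cells total)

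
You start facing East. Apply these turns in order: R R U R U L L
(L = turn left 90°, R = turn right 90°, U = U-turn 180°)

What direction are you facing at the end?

Answer: Final heading: South

Derivation:
Start: East
  R (right (90° clockwise)) -> South
  R (right (90° clockwise)) -> West
  U (U-turn (180°)) -> East
  R (right (90° clockwise)) -> South
  U (U-turn (180°)) -> North
  L (left (90° counter-clockwise)) -> West
  L (left (90° counter-clockwise)) -> South
Final: South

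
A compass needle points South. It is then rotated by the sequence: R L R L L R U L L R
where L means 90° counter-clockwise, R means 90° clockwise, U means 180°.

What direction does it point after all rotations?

Answer: Final heading: West

Derivation:
Start: South
  R (right (90° clockwise)) -> West
  L (left (90° counter-clockwise)) -> South
  R (right (90° clockwise)) -> West
  L (left (90° counter-clockwise)) -> South
  L (left (90° counter-clockwise)) -> East
  R (right (90° clockwise)) -> South
  U (U-turn (180°)) -> North
  L (left (90° counter-clockwise)) -> West
  L (left (90° counter-clockwise)) -> South
  R (right (90° clockwise)) -> West
Final: West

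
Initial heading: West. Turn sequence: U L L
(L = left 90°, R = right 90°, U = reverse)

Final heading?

Answer: Final heading: West

Derivation:
Start: West
  U (U-turn (180°)) -> East
  L (left (90° counter-clockwise)) -> North
  L (left (90° counter-clockwise)) -> West
Final: West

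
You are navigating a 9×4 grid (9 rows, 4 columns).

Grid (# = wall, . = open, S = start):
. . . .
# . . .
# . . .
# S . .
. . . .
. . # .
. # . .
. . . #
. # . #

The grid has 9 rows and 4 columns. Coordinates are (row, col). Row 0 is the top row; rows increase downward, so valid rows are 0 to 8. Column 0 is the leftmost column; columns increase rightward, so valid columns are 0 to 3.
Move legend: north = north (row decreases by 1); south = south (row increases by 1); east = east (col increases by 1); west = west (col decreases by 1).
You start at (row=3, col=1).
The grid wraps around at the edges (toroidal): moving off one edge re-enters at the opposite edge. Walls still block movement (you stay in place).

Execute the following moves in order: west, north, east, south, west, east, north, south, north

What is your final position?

Start: (row=3, col=1)
  west (west): blocked, stay at (row=3, col=1)
  north (north): (row=3, col=1) -> (row=2, col=1)
  east (east): (row=2, col=1) -> (row=2, col=2)
  south (south): (row=2, col=2) -> (row=3, col=2)
  west (west): (row=3, col=2) -> (row=3, col=1)
  east (east): (row=3, col=1) -> (row=3, col=2)
  north (north): (row=3, col=2) -> (row=2, col=2)
  south (south): (row=2, col=2) -> (row=3, col=2)
  north (north): (row=3, col=2) -> (row=2, col=2)
Final: (row=2, col=2)

Answer: Final position: (row=2, col=2)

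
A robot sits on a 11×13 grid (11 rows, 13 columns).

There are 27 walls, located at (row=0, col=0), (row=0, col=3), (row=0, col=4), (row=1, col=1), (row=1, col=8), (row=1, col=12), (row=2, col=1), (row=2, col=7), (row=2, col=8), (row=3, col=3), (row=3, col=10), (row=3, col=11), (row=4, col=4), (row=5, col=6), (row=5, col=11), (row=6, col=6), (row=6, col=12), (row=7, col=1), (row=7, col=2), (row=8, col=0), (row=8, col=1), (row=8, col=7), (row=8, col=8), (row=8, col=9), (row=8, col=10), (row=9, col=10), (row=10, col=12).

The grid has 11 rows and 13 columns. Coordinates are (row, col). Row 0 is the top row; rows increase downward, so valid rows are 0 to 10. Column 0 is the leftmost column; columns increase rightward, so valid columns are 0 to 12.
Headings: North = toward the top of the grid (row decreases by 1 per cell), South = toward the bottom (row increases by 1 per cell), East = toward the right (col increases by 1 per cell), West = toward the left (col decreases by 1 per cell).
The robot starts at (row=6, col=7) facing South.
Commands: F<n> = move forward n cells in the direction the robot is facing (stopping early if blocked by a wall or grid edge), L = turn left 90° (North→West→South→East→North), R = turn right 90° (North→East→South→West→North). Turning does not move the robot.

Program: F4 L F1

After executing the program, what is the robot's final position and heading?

Start: (row=6, col=7), facing South
  F4: move forward 1/4 (blocked), now at (row=7, col=7)
  L: turn left, now facing East
  F1: move forward 1, now at (row=7, col=8)
Final: (row=7, col=8), facing East

Answer: Final position: (row=7, col=8), facing East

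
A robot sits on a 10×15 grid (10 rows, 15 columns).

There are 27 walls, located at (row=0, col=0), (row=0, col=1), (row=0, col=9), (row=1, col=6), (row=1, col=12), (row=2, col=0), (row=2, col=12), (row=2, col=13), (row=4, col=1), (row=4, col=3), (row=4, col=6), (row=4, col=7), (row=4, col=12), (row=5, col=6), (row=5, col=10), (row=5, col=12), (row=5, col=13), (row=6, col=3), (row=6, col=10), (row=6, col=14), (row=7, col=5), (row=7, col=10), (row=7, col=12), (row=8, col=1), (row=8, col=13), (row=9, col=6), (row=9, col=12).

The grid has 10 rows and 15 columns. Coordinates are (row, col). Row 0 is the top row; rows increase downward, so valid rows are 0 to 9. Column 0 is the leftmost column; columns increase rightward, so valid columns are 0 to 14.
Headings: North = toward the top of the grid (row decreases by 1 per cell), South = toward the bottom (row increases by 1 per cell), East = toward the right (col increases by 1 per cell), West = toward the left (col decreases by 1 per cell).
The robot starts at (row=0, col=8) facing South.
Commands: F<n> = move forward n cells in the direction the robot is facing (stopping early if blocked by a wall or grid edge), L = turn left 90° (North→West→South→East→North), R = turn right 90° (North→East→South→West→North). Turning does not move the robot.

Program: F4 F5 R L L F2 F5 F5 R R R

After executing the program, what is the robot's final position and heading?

Answer: Final position: (row=9, col=11), facing North

Derivation:
Start: (row=0, col=8), facing South
  F4: move forward 4, now at (row=4, col=8)
  F5: move forward 5, now at (row=9, col=8)
  R: turn right, now facing West
  L: turn left, now facing South
  L: turn left, now facing East
  F2: move forward 2, now at (row=9, col=10)
  F5: move forward 1/5 (blocked), now at (row=9, col=11)
  F5: move forward 0/5 (blocked), now at (row=9, col=11)
  R: turn right, now facing South
  R: turn right, now facing West
  R: turn right, now facing North
Final: (row=9, col=11), facing North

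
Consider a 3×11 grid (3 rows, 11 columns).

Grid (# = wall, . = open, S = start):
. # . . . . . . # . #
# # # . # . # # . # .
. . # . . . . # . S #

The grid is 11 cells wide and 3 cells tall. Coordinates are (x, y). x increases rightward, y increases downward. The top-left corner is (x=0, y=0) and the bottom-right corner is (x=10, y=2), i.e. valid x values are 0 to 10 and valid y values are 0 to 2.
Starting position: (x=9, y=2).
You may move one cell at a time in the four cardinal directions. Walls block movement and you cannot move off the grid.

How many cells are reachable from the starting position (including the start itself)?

Answer: Reachable cells: 3

Derivation:
BFS flood-fill from (x=9, y=2):
  Distance 0: (x=9, y=2)
  Distance 1: (x=8, y=2)
  Distance 2: (x=8, y=1)
Total reachable: 3 (grid has 20 open cells total)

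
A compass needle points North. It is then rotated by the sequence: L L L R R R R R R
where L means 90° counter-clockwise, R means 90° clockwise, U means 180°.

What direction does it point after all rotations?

Start: North
  L (left (90° counter-clockwise)) -> West
  L (left (90° counter-clockwise)) -> South
  L (left (90° counter-clockwise)) -> East
  R (right (90° clockwise)) -> South
  R (right (90° clockwise)) -> West
  R (right (90° clockwise)) -> North
  R (right (90° clockwise)) -> East
  R (right (90° clockwise)) -> South
  R (right (90° clockwise)) -> West
Final: West

Answer: Final heading: West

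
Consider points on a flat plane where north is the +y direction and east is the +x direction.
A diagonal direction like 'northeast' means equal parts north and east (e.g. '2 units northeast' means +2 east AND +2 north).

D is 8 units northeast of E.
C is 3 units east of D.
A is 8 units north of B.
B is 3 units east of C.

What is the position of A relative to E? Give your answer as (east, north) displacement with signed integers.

Answer: A is at (east=14, north=16) relative to E.

Derivation:
Place E at the origin (east=0, north=0).
  D is 8 units northeast of E: delta (east=+8, north=+8); D at (east=8, north=8).
  C is 3 units east of D: delta (east=+3, north=+0); C at (east=11, north=8).
  B is 3 units east of C: delta (east=+3, north=+0); B at (east=14, north=8).
  A is 8 units north of B: delta (east=+0, north=+8); A at (east=14, north=16).
Therefore A relative to E: (east=14, north=16).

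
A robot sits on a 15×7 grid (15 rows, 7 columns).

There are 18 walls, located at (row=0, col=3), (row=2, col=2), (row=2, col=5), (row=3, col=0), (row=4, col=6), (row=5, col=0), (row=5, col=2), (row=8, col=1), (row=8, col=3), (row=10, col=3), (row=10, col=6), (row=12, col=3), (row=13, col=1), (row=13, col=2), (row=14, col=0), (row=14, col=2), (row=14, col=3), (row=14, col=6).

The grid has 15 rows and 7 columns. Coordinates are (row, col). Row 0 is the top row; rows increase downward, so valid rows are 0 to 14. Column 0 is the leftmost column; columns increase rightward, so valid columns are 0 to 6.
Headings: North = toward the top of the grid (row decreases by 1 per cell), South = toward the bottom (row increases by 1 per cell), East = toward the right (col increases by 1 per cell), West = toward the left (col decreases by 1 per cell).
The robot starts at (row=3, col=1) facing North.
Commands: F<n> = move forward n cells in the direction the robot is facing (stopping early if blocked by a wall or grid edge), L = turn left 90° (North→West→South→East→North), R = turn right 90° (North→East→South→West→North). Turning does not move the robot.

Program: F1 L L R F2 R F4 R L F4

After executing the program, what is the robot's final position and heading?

Start: (row=3, col=1), facing North
  F1: move forward 1, now at (row=2, col=1)
  L: turn left, now facing West
  L: turn left, now facing South
  R: turn right, now facing West
  F2: move forward 1/2 (blocked), now at (row=2, col=0)
  R: turn right, now facing North
  F4: move forward 2/4 (blocked), now at (row=0, col=0)
  R: turn right, now facing East
  L: turn left, now facing North
  F4: move forward 0/4 (blocked), now at (row=0, col=0)
Final: (row=0, col=0), facing North

Answer: Final position: (row=0, col=0), facing North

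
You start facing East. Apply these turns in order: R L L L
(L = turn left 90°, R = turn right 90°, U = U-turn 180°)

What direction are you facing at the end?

Start: East
  R (right (90° clockwise)) -> South
  L (left (90° counter-clockwise)) -> East
  L (left (90° counter-clockwise)) -> North
  L (left (90° counter-clockwise)) -> West
Final: West

Answer: Final heading: West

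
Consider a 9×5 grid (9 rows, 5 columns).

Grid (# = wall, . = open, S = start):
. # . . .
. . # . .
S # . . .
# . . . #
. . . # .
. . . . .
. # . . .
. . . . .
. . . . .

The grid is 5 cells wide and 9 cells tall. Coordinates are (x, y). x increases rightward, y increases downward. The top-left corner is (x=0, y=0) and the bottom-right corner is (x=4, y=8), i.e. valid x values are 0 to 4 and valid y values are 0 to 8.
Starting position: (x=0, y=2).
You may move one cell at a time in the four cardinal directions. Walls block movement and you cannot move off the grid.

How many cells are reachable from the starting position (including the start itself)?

Answer: Reachable cells: 4

Derivation:
BFS flood-fill from (x=0, y=2):
  Distance 0: (x=0, y=2)
  Distance 1: (x=0, y=1)
  Distance 2: (x=0, y=0), (x=1, y=1)
Total reachable: 4 (grid has 38 open cells total)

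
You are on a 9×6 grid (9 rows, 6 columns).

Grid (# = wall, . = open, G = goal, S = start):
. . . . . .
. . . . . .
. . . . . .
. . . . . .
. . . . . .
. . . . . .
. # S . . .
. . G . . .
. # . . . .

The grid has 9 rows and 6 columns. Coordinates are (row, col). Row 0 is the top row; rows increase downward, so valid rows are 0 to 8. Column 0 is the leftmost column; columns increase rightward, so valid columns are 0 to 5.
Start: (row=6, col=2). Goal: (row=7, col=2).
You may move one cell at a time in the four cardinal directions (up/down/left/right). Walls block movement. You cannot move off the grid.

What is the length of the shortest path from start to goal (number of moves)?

Answer: Shortest path length: 1

Derivation:
BFS from (row=6, col=2) until reaching (row=7, col=2):
  Distance 0: (row=6, col=2)
  Distance 1: (row=5, col=2), (row=6, col=3), (row=7, col=2)  <- goal reached here
One shortest path (1 moves): (row=6, col=2) -> (row=7, col=2)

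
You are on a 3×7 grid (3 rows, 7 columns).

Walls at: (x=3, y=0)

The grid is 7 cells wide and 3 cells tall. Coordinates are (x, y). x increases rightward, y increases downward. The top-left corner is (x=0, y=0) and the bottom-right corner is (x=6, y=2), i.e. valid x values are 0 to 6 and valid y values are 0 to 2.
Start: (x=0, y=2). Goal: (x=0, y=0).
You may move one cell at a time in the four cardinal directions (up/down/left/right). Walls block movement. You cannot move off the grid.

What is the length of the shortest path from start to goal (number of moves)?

BFS from (x=0, y=2) until reaching (x=0, y=0):
  Distance 0: (x=0, y=2)
  Distance 1: (x=0, y=1), (x=1, y=2)
  Distance 2: (x=0, y=0), (x=1, y=1), (x=2, y=2)  <- goal reached here
One shortest path (2 moves): (x=0, y=2) -> (x=0, y=1) -> (x=0, y=0)

Answer: Shortest path length: 2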